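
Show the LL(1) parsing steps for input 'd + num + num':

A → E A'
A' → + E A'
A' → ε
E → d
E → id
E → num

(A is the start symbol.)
Stack is shown with the top on the left.

Stack     Input            Action
---------------------------------
A $       d + num + num $  output A → E A'
E A' $    d + num + num $  output E → d
d A' $    d + num + num $  match 'd'
A' $      + num + num $    output A' → + E A'
+ E A' $  + num + num $    match '+'
E A' $    num + num $      output E → num
num A' $  num + num $      match 'num'
A' $      + num $          output A' → + E A'
+ E A' $  + num $          match '+'
E A' $    num $            output E → num
num A' $  num $            match 'num'
A' $      $                output A' → ε
$         $                accept

The string is accepted.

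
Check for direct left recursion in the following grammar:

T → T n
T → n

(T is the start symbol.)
Direct left recursion occurs when N → N α for some non-terminal N (the right-hand side begins with the left-hand side itself).

T → T n: LEFT RECURSIVE (starts with T)
T → n: starts with n

The grammar has direct left recursion on: T.

Answer: Yes, T is left-recursive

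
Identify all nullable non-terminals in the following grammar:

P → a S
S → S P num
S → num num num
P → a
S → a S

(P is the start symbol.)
There are no ε-productions, so no non-terminal can derive ε.
No non-terminals are nullable.

Answer: None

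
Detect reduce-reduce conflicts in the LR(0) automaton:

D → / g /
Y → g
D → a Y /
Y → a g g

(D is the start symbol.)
A reduce-reduce conflict occurs when an LR(0) state has two complete items [A → α .] and [B → β .] — both call for a reduction, and with no lookahead the parser cannot choose between them.

Augment with D' → D and build the canonical LR(0) collection (I0 = CLOSURE({[D' → . D]}), then GOTO on every symbol after a dot until no new states appear). It has 12 states:
  I0: { [D → . / g /], [D → . a Y /], [D' → . D] }  — shift
  I1: { [D → / . g /] }  — shift
  I2: { [D' → D .] }  — accept
  I3: { [D → a . Y /], [Y → . a g g], [Y → . g] }  — shift
  I4: { [D → a Y . /] }  — shift
  I5: { [Y → a . g g] }  — shift
  I6: { [Y → g .] }  — reduce
  I7: { [Y → a g . g] }  — shift
  I8: { [Y → a g g .] }  — reduce
  I9: { [D → a Y / .] }  — reduce
  I10: { [D → / g . /] }  — shift
  I11: { [D → / g / .] }  — reduce

No state contains more than one complete item.

Answer: No reduce-reduce conflicts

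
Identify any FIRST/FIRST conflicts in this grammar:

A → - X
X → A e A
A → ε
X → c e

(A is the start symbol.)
FIRST sets of the non-terminals at (or reachable through a nullable prefix from) the front of some alternative:
  FIRST(A) = { '-', ε }

Productions for A:
  A → - X: FIRST = { '-' }
  A → ε: FIRST = { ε }
Productions for X:
  X → A e A: FIRST = { '-', 'e' }
  X → c e: FIRST = { 'c' }

All alternatives of each non-terminal have pairwise disjoint FIRST sets.

Answer: No FIRST/FIRST conflicts.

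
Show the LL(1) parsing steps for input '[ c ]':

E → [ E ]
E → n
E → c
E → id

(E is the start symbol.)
LL(1) parsing maintains a stack (initially the start symbol over $) and the input. At each step: if the stack top is a terminal, match it against the current input token; if it is a non-terminal N, replace it with the RHS of M[N, lookahead] (the unique production whose predict set contains the lookahead).

Stack is shown with the top on the left.

Stack    Input    Action
------------------------
E $      [ c ] $  output E → [ E ]
[ E ] $  [ c ] $  match '['
E ] $    c ] $    output E → c
c ] $    c ] $    match 'c'
] $      ] $      match ']'
$        $        accept

The string is accepted.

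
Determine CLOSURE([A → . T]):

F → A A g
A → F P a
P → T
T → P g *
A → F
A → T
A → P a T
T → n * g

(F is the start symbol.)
Start with: [A → . T]
  [A → . T] has the dot before T: add [T → . P g *], [T → . n * g]
  [T → . P g *] has the dot before P: add [P → . T]
No further items can be added.

CLOSURE = { [A → . T], [P → . T], [T → . P g *], [T → . n * g] }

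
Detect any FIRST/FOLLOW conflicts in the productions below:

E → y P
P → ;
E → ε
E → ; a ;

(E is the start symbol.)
A FIRST/FOLLOW conflict occurs when a non-terminal N has a nullable alternative N → β (β ⇒* ε) and another alternative N → α with FIRST(α) ∩ FOLLOW(N) ≠ ∅: on such a lookahead the parser cannot decide between expanding α and letting N vanish via β.

Nullable non-terminals: E.

E: nullable alternative(s) E → ε; FOLLOW(E) = { $ }
  E → y P: FIRST \ {ε} = { 'y' } — disjoint from FOLLOW(E)
  E → ε: FIRST \ {ε} = { } — this is the only nullable alternative, skip
  E → ; a ;: FIRST \ {ε} = { ';' } — disjoint from FOLLOW(E)

P has no nullable alternative, so no FIRST/FOLLOW check is needed there.

No FIRST/FOLLOW conflicts found.

Answer: No FIRST/FOLLOW conflicts.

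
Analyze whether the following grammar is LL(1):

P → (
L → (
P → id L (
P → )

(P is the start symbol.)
Yes, the grammar is LL(1).

A grammar is LL(1) if for each non-terminal N with multiple productions, the predict sets of those productions are pairwise disjoint, where PREDICT(N → α) = (FIRST(α) \ {ε}) ∪ (FOLLOW(N) if α ⇒* ε).

For P:
  PREDICT(P → '(') = { '(' }
  PREDICT(P → id L '(') = { 'id' }
  PREDICT(P → ')') = { ')' }
L has a single production, so nothing to check there.

All predict sets are disjoint. The grammar IS LL(1).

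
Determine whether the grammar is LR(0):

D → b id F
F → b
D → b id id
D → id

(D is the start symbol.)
Yes, the grammar is LR(0)

A grammar is LR(0) if no state in the canonical LR(0) collection has:
  - both a shift item (dot before a terminal) and a complete item (shift-reduce conflict), or
  - two or more complete items (reduce-reduce conflict; the accept item [D' → D .] counts as a complete item here).

Augment with D' → D and build the canonical LR(0) collection (I0 = CLOSURE({[D' → . D]}), then GOTO on every symbol after a dot until no new states appear). It has 8 states:
  I0: { [D → . b id F], [D → . b id id], [D → . id], [D' → . D] }  — shift
  I1: { [D' → D .] }  — accept
  I2: { [D → b . id F], [D → b . id id] }  — shift
  I3: { [D → id .] }  — reduce
  I4: { [D → b id . F], [D → b id . id], [F → . b] }  — shift
  I5: { [D → b id F .] }  — reduce
  I6: { [F → b .] }  — reduce
  I7: { [D → b id id .] }  — reduce

Every state is either a pure shift/goto state or contains exactly one complete item and nothing to shift — no conflicts. The grammar is LR(0).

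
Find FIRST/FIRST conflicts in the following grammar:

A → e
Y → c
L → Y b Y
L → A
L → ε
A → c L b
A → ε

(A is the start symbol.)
Yes. L → Y b Y / L → A on { 'c' }; L → A / L → ε on { ε }

FIRST sets of the non-terminals at (or reachable through a nullable prefix from) the front of some alternative:
  FIRST(Y) = { 'c' }
  FIRST(A) = { 'c', 'e', ε }

Productions for A:
  A → e: FIRST = { 'e' }
  A → c L b: FIRST = { 'c' }
  A → ε: FIRST = { ε }
Productions for L:
  L → Y b Y: FIRST = { 'c' }
  L → A: FIRST = { 'c', 'e', ε }
  L → ε: FIRST = { ε }
Y has only one production, so no FIRST/FIRST conflict is possible there.

Conflict for L: L → Y b Y and L → A
  Overlap: { 'c' }
Conflict for L: L → A and L → ε
  Overlap: { ε }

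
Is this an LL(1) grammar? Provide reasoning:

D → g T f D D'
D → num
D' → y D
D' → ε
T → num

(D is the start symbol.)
No. Predict set conflict for D': { 'y' }

Relevant sets:
  FOLLOW(D') = { $, 'y' }

For D:
  PREDICT(D → g T f D D') = { 'g' }
  PREDICT(D → num) = { 'num' }
For D':
  PREDICT(D' → y D) = { 'y' }
  PREDICT(D' → ε) = { $, 'y' }
T has a single production, so nothing to check there.

Conflict found: Predict set conflict for D': { 'y' }
The grammar is NOT LL(1).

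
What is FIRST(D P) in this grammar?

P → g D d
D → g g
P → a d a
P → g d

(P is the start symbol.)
FIRST sets of the non-terminals involved (from the grammar, by fixed-point iteration):
  FIRST(D) = { 'g' }

To compute FIRST(D P), process the symbols left to right:
Symbol D is a non-terminal. Add FIRST(D) \ {ε} = { 'g' }
D is not nullable (ε ∉ FIRST(D)), so stop here.
FIRST(D P) = { 'g' }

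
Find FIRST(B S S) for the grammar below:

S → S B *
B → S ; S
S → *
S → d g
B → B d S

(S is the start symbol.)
{ '*', 'd' }

FIRST sets of the non-terminals involved (from the grammar, by fixed-point iteration):
  FIRST(B) = { '*', 'd' }

To compute FIRST(B S S), process the symbols left to right:
Symbol B is a non-terminal. Add FIRST(B) \ {ε} = { '*', 'd' }
B is not nullable (ε ∉ FIRST(B)), so stop here.
FIRST(B S S) = { '*', 'd' }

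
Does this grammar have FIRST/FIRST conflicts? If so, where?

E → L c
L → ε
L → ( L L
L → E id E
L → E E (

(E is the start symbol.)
Yes. L → '(' L L / L → E id E on { '(' }; L → '(' L L / L → E E '(' on { '(' }; L → E id E / L → E E '(' on { '(', 'c' }

A FIRST/FIRST conflict occurs when two productions N → α and N → β for the same non-terminal have FIRST(α) ∩ FIRST(β) ≠ ∅ (with ε ∈ FIRST of a nullable right-hand side, so two nullable alternatives also conflict).

FIRST sets of the non-terminals at (or reachable through a nullable prefix from) the front of some alternative:
  FIRST(E) = { '(', 'c' }

Productions for L:
  L → ε: FIRST = { ε }
  L → ( L L: FIRST = { '(' }
  L → E id E: FIRST = { '(', 'c' }
  L → E E (: FIRST = { '(', 'c' }
E has only one production, so no FIRST/FIRST conflict is possible there.

Conflict for L: L → ( L L and L → E id E
  Overlap: { '(' }
Conflict for L: L → ( L L and L → E E (
  Overlap: { '(' }
Conflict for L: L → E id E and L → E E (
  Overlap: { '(', 'c' }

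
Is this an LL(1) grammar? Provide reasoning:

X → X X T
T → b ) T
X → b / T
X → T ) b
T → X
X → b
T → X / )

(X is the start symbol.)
A grammar is LL(1) if for each non-terminal N with multiple productions, the predict sets of those productions are pairwise disjoint, where PREDICT(N → α) = (FIRST(α) \ {ε}) ∪ (FOLLOW(N) if α ⇒* ε).

Relevant sets:
  FIRST(X) = { 'b' }
  FIRST(T) = { 'b' }

For X:
  PREDICT(X → X X T) = { 'b' }
  PREDICT(X → b '/' T) = { 'b' }
  PREDICT(X → T ')' b) = { 'b' }
  PREDICT(X → b) = { 'b' }
For T:
  PREDICT(T → b ')' T) = { 'b' }
  PREDICT(T → X) = { 'b' }
  PREDICT(T → X '/' ')') = { 'b' }

Conflict found: Predict set conflict for X: { 'b' }
The grammar is NOT LL(1).

Answer: No. Predict set conflict for X: { 'b' }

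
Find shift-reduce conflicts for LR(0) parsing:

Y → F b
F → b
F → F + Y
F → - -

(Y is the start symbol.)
No shift-reduce conflicts

Augment with Y' → Y and build the canonical LR(0) collection (I0 = CLOSURE({[Y' → . Y]}), then GOTO on every symbol after a dot until no new states appear). It has 9 states:
  I0: { [F → . - -], [F → . F + Y], [F → . b], [Y → . F b], [Y' → . Y] }  — shift
  I1: { [F → - . -] }  — shift
  I2: { [F → F . + Y], [Y → F . b] }  — shift
  I3: { [Y' → Y .] }  — accept
  I4: { [F → b .] }  — reduce
  I5: { [F → . - -], [F → . F + Y], [F → . b], [F → F + . Y], [Y → . F b] }  — shift
  I6: { [Y → F b .] }  — reduce
  I7: { [F → F + Y .] }  — reduce
  I8: { [F → - - .] }  — reduce

No state contains both a complete item and a shift item.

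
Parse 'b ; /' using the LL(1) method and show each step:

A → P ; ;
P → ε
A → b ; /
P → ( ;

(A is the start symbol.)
Stack is shown with the top on the left.

Stack    Input    Action
------------------------
A $      b ; / $  output A → b ; /
b ; / $  b ; / $  match 'b'
; / $    ; / $    match ';'
/ $      / $      match '/'
$        $        accept

The string is accepted.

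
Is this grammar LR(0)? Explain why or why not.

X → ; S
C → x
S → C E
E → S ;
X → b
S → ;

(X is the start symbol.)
Yes, the grammar is LR(0)

Augment with X' → X and build the canonical LR(0) collection (I0 = CLOSURE({[X' → . X]}), then GOTO on every symbol after a dot until no new states appear). It has 11 states:
  I0: { [X → . ; S], [X → . b], [X' → . X] }  — shift
  I1: { [C → . x], [S → . ;], [S → . C E], [X → ; . S] }  — shift
  I2: { [X' → X .] }  — accept
  I3: { [X → b .] }  — reduce
  I4: { [S → ; .] }  — reduce
  I5: { [C → . x], [E → . S ;], [S → . ;], [S → . C E], [S → C . E] }  — shift
  I6: { [X → ; S .] }  — reduce
  I7: { [C → x .] }  — reduce
  I8: { [S → C E .] }  — reduce
  I9: { [E → S . ;] }  — shift
  I10: { [E → S ; .] }  — reduce

Every state is either a pure shift/goto state or contains exactly one complete item and nothing to shift — no conflicts. The grammar is LR(0).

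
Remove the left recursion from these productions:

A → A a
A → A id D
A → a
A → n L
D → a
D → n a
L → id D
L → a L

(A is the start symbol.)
A → a A'
A → n L A'
A' → a A'
A' → id D A'
A' → ε
D → a
D → n a
L → id D
L → a L

A is directly left-recursive. The standard transformation for
  A → A α₁ | ... | A α_m | β₁ | ... | β_n
is
  A  → β₁ A' | ... | β_n A'
  A' → α₁ A' | ... | α_m A' | ε

A → a becomes A → a A'
A → n L becomes A → n L A'
A → A a becomes A' → a A'
A → A id D becomes A' → id D A'
Add A' → ε

Productions for other non-terminals are unchanged:
  D → a
  D → n a
  L → id D
  L → a L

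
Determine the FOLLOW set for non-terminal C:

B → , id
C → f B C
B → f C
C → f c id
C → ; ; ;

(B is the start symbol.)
{ $, ';', 'f' }

To compute FOLLOW(C), find every occurrence of C on a right-hand side N → α C β: add FIRST(β) \ {ε}, and if β is empty or nullable also add FOLLOW(N). Iterate to a fixed point.

In C → f B C: C is at the end; this adds FOLLOW(C) to itself — nothing new
In B → f C: C is at the end, add FOLLOW(B)

The FOLLOW sets referred to above (computed the same way, to a fixed point):
  FOLLOW(B) = { $, ';', 'f' }

Taking the union: FOLLOW(C) = { $, ';', 'f' }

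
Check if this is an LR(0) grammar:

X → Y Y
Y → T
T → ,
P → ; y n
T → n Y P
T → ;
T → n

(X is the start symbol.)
Augment with X' → X and build the canonical LR(0) collection (I0 = CLOSURE({[X' → . X]}), then GOTO on every symbol after a dot until no new states appear). It has 13 states:
  I0: { [T → . ,], [T → . ;], [T → . n Y P], [T → . n], [X → . Y Y], [X' → . X], [Y → . T] }  — shift
  I1: { [T → , .] }  — reduce
  I2: { [T → ; .] }  — reduce
  I3: { [Y → T .] }  — reduce
  I4: { [X' → X .] }  — accept
  I5: { [T → . ,], [T → . ;], [T → . n Y P], [T → . n], [X → Y . Y], [Y → . T] }  — shift
  I6: { [T → . ,], [T → . ;], [T → . n Y P], [T → . n], [T → n . Y P], [T → n .], [Y → . T] }  — shift, reduce
  I7: { [P → . ; y n], [T → n Y . P] }  — shift
  I8: { [P → ; . y n] }  — shift
  I9: { [T → n Y P .] }  — reduce
  I10: { [P → ; y . n] }  — shift
  I11: { [P → ; y n .] }  — reduce
  I12: { [X → Y Y .] }  — reduce

Conflict in state I6:
  Shift-reduce conflict between [T → n .] and [T → . ,]
So the grammar is NOT LR(0).

Answer: No. Shift-reduce conflict between [T → n .] and [T → . ,]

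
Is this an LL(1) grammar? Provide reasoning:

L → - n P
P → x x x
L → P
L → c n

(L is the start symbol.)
Relevant sets:
  FIRST(P) = { 'x' }

For L:
  PREDICT(L → '-' n P) = { '-' }
  PREDICT(L → P) = { 'x' }
  PREDICT(L → c n) = { 'c' }
P has a single production, so nothing to check there.

All predict sets are disjoint. The grammar IS LL(1).

Answer: Yes, the grammar is LL(1).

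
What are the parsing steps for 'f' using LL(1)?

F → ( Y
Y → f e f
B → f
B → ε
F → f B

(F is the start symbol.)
LL(1) parsing maintains a stack (initially the start symbol over $) and the input. At each step: if the stack top is a terminal, match it against the current input token; if it is a non-terminal N, replace it with the RHS of M[N, lookahead] (the unique production whose predict set contains the lookahead).

Stack is shown with the top on the left.

Stack  Input  Action
--------------------
F $    f $    output F → f B
f B $  f $    match 'f'
B $    $      output B → ε
$      $      accept

The string is accepted.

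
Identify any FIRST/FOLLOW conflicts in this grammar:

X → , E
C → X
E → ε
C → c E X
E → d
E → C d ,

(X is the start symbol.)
Yes. E → d with FOLLOW(E) on { 'd' }; E → C d ',' with FOLLOW(E) on { ',' }

A FIRST/FOLLOW conflict occurs when a non-terminal N has a nullable alternative N → β (β ⇒* ε) and another alternative N → α with FIRST(α) ∩ FOLLOW(N) ≠ ∅: on such a lookahead the parser cannot decide between expanding α and letting N vanish via β.

Nullable non-terminals: E.
FIRST sets used below: FIRST(C) = { ',', 'c' }

E: nullable alternative(s) E → ε; FOLLOW(E) = { $, ',', 'd' }
  E → ε: FIRST \ {ε} = { } — this is the only nullable alternative, skip
  E → d: FIRST \ {ε} = { 'd' } — overlaps FOLLOW(E) on { 'd' }: CONFLICT
  E → C d ,: FIRST \ {ε} = { ',', 'c' } — overlaps FOLLOW(E) on { ',' }: CONFLICT

C, X have no nullable alternative, so no FIRST/FOLLOW check is needed there.

So the grammar has 2 FIRST/FOLLOW conflicts (marked CONFLICT above).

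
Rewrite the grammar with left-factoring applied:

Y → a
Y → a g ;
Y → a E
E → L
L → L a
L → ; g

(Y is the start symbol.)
Y → a Y'
Y' → ε
Y' → g ;
Y' → E
E → L
L → L a
L → ; g

Left-factoring transforms A → αβ₁ | αβ₂ into A → αA' and A' → β₁ | β₂
(α is the longest common prefix among the alternatives). Repeat until
no nonterminal has two alternatives with a common prefix.

Round 1: Y has alternatives sharing prefix 'a'. Introduce Y': Y → a Y'
  Add: Y' → ε
  Add: Y' → g ;
  Add: Y' → E

No remaining common prefixes — done.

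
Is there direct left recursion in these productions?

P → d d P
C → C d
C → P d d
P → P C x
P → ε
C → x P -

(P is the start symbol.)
P → d d P: starts with d
C → C d: LEFT RECURSIVE (starts with C)
C → P d d: starts with P
P → P C x: LEFT RECURSIVE (starts with P)
P → ε: starts with ε
C → x P -: starts with x

The grammar has direct left recursion on: C, P.

Answer: Yes, C, P are left-recursive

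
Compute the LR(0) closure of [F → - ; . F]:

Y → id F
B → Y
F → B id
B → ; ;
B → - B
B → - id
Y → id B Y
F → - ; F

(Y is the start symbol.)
{ [B → . - B], [B → . - id], [B → . ; ;], [B → . Y], [F → - ; . F], [F → . - ; F], [F → . B id], [Y → . id B Y], [Y → . id F] }

Start with: [F → - ; . F]
  [F → - ; . F] has the dot before F: add [F → . B id], [F → . - ; F]
  [F → . B id] has the dot before B: add [B → . Y], [B → . ; ;], [B → . - B], [B → . - id]
  [B → . Y] has the dot before Y: add [Y → . id F], [Y → . id B Y]
No further items can be added.

CLOSURE = { [B → . - B], [B → . - id], [B → . ; ;], [B → . Y], [F → - ; . F], [F → . - ; F], [F → . B id], [Y → . id B Y], [Y → . id F] }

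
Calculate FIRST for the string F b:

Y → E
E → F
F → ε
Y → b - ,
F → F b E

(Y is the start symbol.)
{ 'b' }

FIRST sets of the non-terminals involved (from the grammar, by fixed-point iteration):
  FIRST(F) = { 'b', ε }

To compute FIRST(F b), process the symbols left to right:
Symbol F is a non-terminal. Add FIRST(F) \ {ε} = { 'b' }
F is nullable (ε ∈ FIRST(F)), continue to the next symbol.
Symbol b is a terminal. Add 'b' and stop.
FIRST(F b) = { 'b' }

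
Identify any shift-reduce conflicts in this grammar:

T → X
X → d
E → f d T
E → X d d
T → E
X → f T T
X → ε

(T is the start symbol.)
A shift-reduce conflict occurs when an LR(0) state has both:
  - a complete (reduce) item [A → α .] (dot at the end), and
  - a shift item [B → β . c γ] (dot before a terminal).

Augment with T' → T and build the canonical LR(0) collection (I0 = CLOSURE({[T' → . T]}), then GOTO on every symbol after a dot until no new states appear). It has 12 states:
  I0: { [E → . X d d], [E → . f d T], [T → . E], [T → . X], [T' → . T], [X → . d], [X → . f T T], [X → .] }  — shift, reduce
  I1: { [T → E .] }  — reduce
  I2: { [T' → T .] }  — accept
  I3: { [E → X . d d], [T → X .] }  — shift, reduce
  I4: { [X → d .] }  — reduce
  I5: { [E → . X d d], [E → . f d T], [E → f . d T], [T → . E], [T → . X], [X → . d], [X → . f T T], [X → .], [X → f . T T] }  — shift, reduce
  I6: { [E → . X d d], [E → . f d T], [T → . E], [T → . X], [X → . d], [X → . f T T], [X → .], [X → f T . T] }  — shift, reduce
  I7: { [E → . X d d], [E → . f d T], [E → f d . T], [T → . E], [T → . X], [X → . d], [X → . f T T], [X → .], [X → d .] }  — shift, 2 reduces
  I8: { [E → f d T .] }  — reduce
  I9: { [X → f T T .] }  — reduce
  I10: { [E → X d . d] }  — shift
  I11: { [E → X d d .] }  — reduce

I0 contains reduce item [X → .] and shift items [E → . f d T], [X → . d], [X → . f T T] — shift-reduce conflict.
I3 contains reduce item [T → X .] and shift item [E → X . d d] — shift-reduce conflict.
I5 contains reduce item [X → .] and shift items [E → . f d T], [E → f . d T], [X → . d], [X → . f T T] — shift-reduce conflict.
I6 contains reduce item [X → .] and shift items [E → . f d T], [X → . d], [X → . f T T] — shift-reduce conflict.
I7 contains reduce items [X → .], [X → d .] and shift items [E → . f d T], [X → . d], [X → . f T T] — shift-reduce conflict.

Answer: Yes — I0: [X → .] vs [E → . f d T]; I3: [T → X .] vs [E → X . d d]; I5: [X → .] vs [E → . f d T]; I6: [X → .] vs [E → . f d T]; I7: [X → .] vs [E → . f d T]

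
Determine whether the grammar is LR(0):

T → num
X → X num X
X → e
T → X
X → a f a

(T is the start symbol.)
No. Shift-reduce conflict between [T → X .] and [X → X . num X]

Augment with T' → T and build the canonical LR(0) collection (I0 = CLOSURE({[T' → . T]}), then GOTO on every symbol after a dot until no new states appear). It has 10 states:
  I0: { [T → . X], [T → . num], [T' → . T], [X → . X num X], [X → . a f a], [X → . e] }  — shift
  I1: { [T' → T .] }  — accept
  I2: { [T → X .], [X → X . num X] }  — shift, reduce
  I3: { [X → a . f a] }  — shift
  I4: { [X → e .] }  — reduce
  I5: { [T → num .] }  — reduce
  I6: { [X → a f . a] }  — shift
  I7: { [X → a f a .] }  — reduce
  I8: { [X → . X num X], [X → . a f a], [X → . e], [X → X num . X] }  — shift
  I9: { [X → X . num X], [X → X num X .] }  — shift, reduce

Conflict in state I2:
  Shift-reduce conflict between [T → X .] and [X → X . num X]
So the grammar is NOT LR(0).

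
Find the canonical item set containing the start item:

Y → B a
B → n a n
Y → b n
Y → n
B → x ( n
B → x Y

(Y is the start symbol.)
First, augment the grammar with Y' → Y
I₀ = CLOSURE({ [Y' → . Y] }):
  [Y' → . Y] has the dot before Y: add [Y → . B a], [Y → . b n], [Y → . n]
  [Y → . B a] has the dot before B: add [B → . n a n], [B → . x ( n], [B → . x Y]
No further items can be added.

I₀ = { [B → . n a n], [B → . x ( n], [B → . x Y], [Y → . B a], [Y → . b n], [Y → . n], [Y' → . Y] }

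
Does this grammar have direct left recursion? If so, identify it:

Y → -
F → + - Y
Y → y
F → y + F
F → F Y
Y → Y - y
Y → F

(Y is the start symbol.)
Yes, F, Y are left-recursive

Direct left recursion occurs when N → N α for some non-terminal N (the right-hand side begins with the left-hand side itself).

Y → -: starts with '-'
F → + - Y: starts with '+'
Y → y: starts with y
F → y + F: starts with y
F → F Y: LEFT RECURSIVE (starts with F)
Y → Y - y: LEFT RECURSIVE (starts with Y)
Y → F: starts with F

The grammar has direct left recursion on: F, Y.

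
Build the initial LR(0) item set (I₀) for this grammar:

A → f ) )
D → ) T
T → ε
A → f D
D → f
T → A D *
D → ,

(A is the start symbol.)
{ [A → . f ) )], [A → . f D], [A' → . A] }

First, augment the grammar with A' → A
I₀ = CLOSURE({ [A' → . A] }):
  [A' → . A] has the dot before A: add [A → . f ) )], [A → . f D]
No further items can be added.

I₀ = { [A → . f ) )], [A → . f D], [A' → . A] }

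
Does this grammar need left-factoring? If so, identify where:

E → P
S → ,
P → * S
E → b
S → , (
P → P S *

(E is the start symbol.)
Left-factoring is needed when two productions for the same non-terminal
share a common prefix on the right-hand side.

Productions for E:
  E → P
  E → b
Productions for S:
  S → ,
  S → , (
Productions for P:
  P → * S
  P → P S *

Found common prefix ',' in productions for S

Answer: Yes, S has productions with common prefix ','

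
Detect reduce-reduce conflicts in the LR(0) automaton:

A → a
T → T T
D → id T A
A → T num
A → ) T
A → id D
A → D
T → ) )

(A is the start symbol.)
A reduce-reduce conflict occurs when an LR(0) state has two complete items [A → α .] and [B → β .] — both call for a reduction, and with no lookahead the parser cannot choose between them.

Augment with A' → A and build the canonical LR(0) collection (I0 = CLOSURE({[A' → . A]}), then GOTO on every symbol after a dot until no new states appear). It has 18 states:
  I0: { [A → . ) T], [A → . D], [A → . T num], [A → . a], [A → . id D], [A' → . A], [D → . id T A], [T → . ) )], [T → . T T] }  — shift
  I1: { [A → ) . T], [T → ) . )], [T → . ) )], [T → . T T] }  — shift
  I2: { [A' → A .] }  — accept
  I3: { [A → D .] }  — reduce
  I4: { [A → T . num], [T → . ) )], [T → . T T], [T → T . T] }  — shift
  I5: { [A → a .] }  — reduce
  I6: { [A → id . D], [D → . id T A], [D → id . T A], [T → . ) )], [T → . T T] }  — shift
  I7: { [T → ) . )] }  — shift
  I8: { [A → id D .] }  — reduce
  I9: { [A → . ) T], [A → . D], [A → . T num], [A → . a], [A → . id D], [D → . id T A], [D → id T . A], [T → . ) )], [T → . T T], [T → T . T] }  — shift
  I10: { [D → id . T A], [T → . ) )], [T → . T T] }  — shift
  I11: { [D → id T A .] }  — reduce
  I12: { [A → T . num], [T → . ) )], [T → . T T], [T → T . T], [T → T T .] }  — shift, reduce
  I13: { [T → . ) )], [T → . T T], [T → T . T], [T → T T .] }  — shift, reduce
  I14: { [A → T num .] }  — reduce
  I15: { [T → ) ) .] }  — reduce
  I16: { [T → ) ) .], [T → ) . )] }  — shift, reduce
  I17: { [A → ) T .], [T → . ) )], [T → . T T], [T → T . T] }  — shift, reduce

No state contains more than one complete item.

Answer: No reduce-reduce conflicts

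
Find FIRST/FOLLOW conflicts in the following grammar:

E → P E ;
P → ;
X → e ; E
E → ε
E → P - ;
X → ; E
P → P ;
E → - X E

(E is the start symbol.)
A FIRST/FOLLOW conflict occurs when a non-terminal N has a nullable alternative N → β (β ⇒* ε) and another alternative N → α with FIRST(α) ∩ FOLLOW(N) ≠ ∅: on such a lookahead the parser cannot decide between expanding α and letting N vanish via β.

Nullable non-terminals: E.
FIRST sets used below: FIRST(P) = { ';' }

E: nullable alternative(s) E → ε; FOLLOW(E) = { $, '-', ';' }
  E → P E ;: FIRST \ {ε} = { ';' } — overlaps FOLLOW(E) on { ';' }: CONFLICT
  E → ε: FIRST \ {ε} = { } — this is the only nullable alternative, skip
  E → P - ;: FIRST \ {ε} = { ';' } — overlaps FOLLOW(E) on { ';' }: CONFLICT
  E → - X E: FIRST \ {ε} = { '-' } — overlaps FOLLOW(E) on { '-' }: CONFLICT

P, X have no nullable alternative, so no FIRST/FOLLOW check is needed there.

So the grammar has 3 FIRST/FOLLOW conflicts (marked CONFLICT above).

Answer: Yes. E → P E ';' with FOLLOW(E) on { ';' }; E → P '-' ';' with FOLLOW(E) on { ';' }; E → '-' X E with FOLLOW(E) on { '-' }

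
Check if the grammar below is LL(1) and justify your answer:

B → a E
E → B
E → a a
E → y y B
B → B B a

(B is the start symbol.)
A grammar is LL(1) if for each non-terminal N with multiple productions, the predict sets of those productions are pairwise disjoint, where PREDICT(N → α) = (FIRST(α) \ {ε}) ∪ (FOLLOW(N) if α ⇒* ε).

Relevant sets:
  FIRST(B) = { 'a' }

For B:
  PREDICT(B → a E) = { 'a' }
  PREDICT(B → B B a) = { 'a' }
For E:
  PREDICT(E → B) = { 'a' }
  PREDICT(E → a a) = { 'a' }
  PREDICT(E → y y B) = { 'y' }

Conflict found: Predict set conflict for B: { 'a' }
The grammar is NOT LL(1).

Answer: No. Predict set conflict for B: { 'a' }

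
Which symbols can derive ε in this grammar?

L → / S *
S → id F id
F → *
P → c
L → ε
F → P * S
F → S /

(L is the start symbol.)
A non-terminal is nullable if it can derive ε (the empty string): either it has an ε-production, or it has a production whose right-hand side consists entirely of nullable non-terminals.

ε-productions: L → ε
So L is immediately nullable.
No further non-terminal can be added: every production for the remaining non-terminals contains a terminal or a non-nullable non-terminal.
Nullable = { 'L' }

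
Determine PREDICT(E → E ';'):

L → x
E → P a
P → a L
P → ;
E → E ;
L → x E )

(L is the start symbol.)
PREDICT(E → E ';') = (FIRST(RHS) \ {ε}) ∪ (FOLLOW(E) if ε ∈ FIRST(RHS), i.e. RHS ⇒* ε)
FIRST(E) = { ';', 'a' }
FIRST(E ';') = { ';', 'a' }
ε ∉ FIRST(E ';'), so FOLLOW(E) is not added.
PREDICT(E → E ';') = { ';', 'a' }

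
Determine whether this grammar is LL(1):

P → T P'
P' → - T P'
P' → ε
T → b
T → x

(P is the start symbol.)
Yes, the grammar is LL(1).

Relevant sets:
  FOLLOW(P') = { $ }

For P':
  PREDICT(P' → '-' T P') = { '-' }
  PREDICT(P' → ε) = { $ }
For T:
  PREDICT(T → b) = { 'b' }
  PREDICT(T → x) = { 'x' }
P has a single production, so nothing to check there.

All predict sets are disjoint. The grammar IS LL(1).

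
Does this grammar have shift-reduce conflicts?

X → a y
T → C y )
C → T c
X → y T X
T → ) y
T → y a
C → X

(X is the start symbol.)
A shift-reduce conflict occurs when an LR(0) state has both:
  - a complete (reduce) item [A → α .] (dot at the end), and
  - a shift item [B → β . c γ] (dot before a terminal).

Augment with X' → X and build the canonical LR(0) collection (I0 = CLOSURE({[X' → . X]}), then GOTO on every symbol after a dot until no new states appear). It has 16 states:
  I0: { [X → . a y], [X → . y T X], [X' → . X] }  — shift
  I1: { [X' → X .] }  — accept
  I2: { [X → a . y] }  — shift
  I3: { [C → . T c], [C → . X], [T → . ) y], [T → . C y )], [T → . y a], [X → . a y], [X → . y T X], [X → y . T X] }  — shift
  I4: { [T → ) . y] }  — shift
  I5: { [T → C . y )] }  — shift
  I6: { [C → T . c], [X → . a y], [X → . y T X], [X → y T . X] }  — shift
  I7: { [C → X .] }  — reduce
  I8: { [C → . T c], [C → . X], [T → . ) y], [T → . C y )], [T → . y a], [T → y . a], [X → . a y], [X → . y T X], [X → y . T X] }  — shift
  I9: { [T → y a .], [X → a . y] }  — shift, reduce
  I10: { [X → a y .] }  — reduce
  I11: { [X → y T X .] }  — reduce
  I12: { [C → T c .] }  — reduce
  I13: { [T → C y . )] }  — shift
  I14: { [T → C y ) .] }  — reduce
  I15: { [T → ) y .] }  — reduce

I9 contains reduce item [T → y a .] and shift item [X → a . y] — shift-reduce conflict.

Answer: Yes — I9: [T → y a .] vs [X → a . y]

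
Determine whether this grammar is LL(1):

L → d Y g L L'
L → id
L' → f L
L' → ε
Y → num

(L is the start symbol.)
A grammar is LL(1) if for each non-terminal N with multiple productions, the predict sets of those productions are pairwise disjoint, where PREDICT(N → α) = (FIRST(α) \ {ε}) ∪ (FOLLOW(N) if α ⇒* ε).

Relevant sets:
  FOLLOW(L') = { $, 'f' }

For L:
  PREDICT(L → d Y g L L') = { 'd' }
  PREDICT(L → id) = { 'id' }
For L':
  PREDICT(L' → f L) = { 'f' }
  PREDICT(L' → ε) = { $, 'f' }
Y has a single production, so nothing to check there.

Conflict found: Predict set conflict for L': { 'f' }
The grammar is NOT LL(1).

Answer: No. Predict set conflict for L': { 'f' }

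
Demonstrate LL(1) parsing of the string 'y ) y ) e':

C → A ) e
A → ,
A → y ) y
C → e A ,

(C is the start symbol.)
Stack is shown with the top on the left.

Stack        Input        Action
--------------------------------
C $          y ) y ) e $  output C → A ) e
A ) e $      y ) y ) e $  output A → y ) y
y ) y ) e $  y ) y ) e $  match 'y'
) y ) e $    ) y ) e $    match ')'
y ) e $      y ) e $      match 'y'
) e $        ) e $        match ')'
e $          e $          match 'e'
$            $            accept

The string is accepted.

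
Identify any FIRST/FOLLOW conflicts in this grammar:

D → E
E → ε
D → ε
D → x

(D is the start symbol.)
No FIRST/FOLLOW conflicts.

A FIRST/FOLLOW conflict occurs when a non-terminal N has a nullable alternative N → β (β ⇒* ε) and another alternative N → α with FIRST(α) ∩ FOLLOW(N) ≠ ∅: on such a lookahead the parser cannot decide between expanding α and letting N vanish via β.

Nullable non-terminals: D, E.
FIRST sets used below: FIRST(E) = { ε }

D: nullable alternative(s) D → E, D → ε; FOLLOW(D) = { $ }
  D → E: FIRST \ {ε} = { } — disjoint from FOLLOW(D)
  D → ε: FIRST \ {ε} = { } — disjoint from FOLLOW(D)
  D → x: FIRST \ {ε} = { 'x' } — disjoint from FOLLOW(D)
E has a nullable alternative but only one production, so nothing to check.

No FIRST/FOLLOW conflicts found.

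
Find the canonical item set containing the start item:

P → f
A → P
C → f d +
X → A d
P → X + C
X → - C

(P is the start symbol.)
First, augment the grammar with P' → P
I₀ = CLOSURE({ [P' → . P] }):
  [P' → . P] has the dot before P: add [P → . f], [P → . X + C]
  [P → . X + C] has the dot before X: add [X → . A d], [X → . - C]
  [X → . A d] has the dot before A: add [A → . P]
No further items can be added.

I₀ = { [A → . P], [P → . X + C], [P → . f], [P' → . P], [X → . - C], [X → . A d] }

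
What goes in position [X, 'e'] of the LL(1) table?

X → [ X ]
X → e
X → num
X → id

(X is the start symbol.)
To find M[X, 'e'], we find productions for X where 'e' is in the predict set (PREDICT(N → α) = (FIRST(α) \ {ε}) ∪ (FOLLOW(N) if α ⇒* ε)).

X → [ X ]: PREDICT = { '[' }
X → e: PREDICT = { 'e' }
  'e' is in predict set, so this production goes in M[X, 'e']
X → num: PREDICT = { 'num' }
X → id: PREDICT = { 'id' }

M[X, 'e'] = X → e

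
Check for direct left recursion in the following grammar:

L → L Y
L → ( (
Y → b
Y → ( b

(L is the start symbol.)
Direct left recursion occurs when N → N α for some non-terminal N (the right-hand side begins with the left-hand side itself).

L → L Y: LEFT RECURSIVE (starts with L)
L → ( (: starts with '('
Y → b: starts with b
Y → ( b: starts with '('

The grammar has direct left recursion on: L.

Answer: Yes, L is left-recursive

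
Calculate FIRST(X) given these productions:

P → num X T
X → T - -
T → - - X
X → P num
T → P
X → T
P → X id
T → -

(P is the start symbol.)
{ '-', 'num' }

To compute FIRST(X), examine every production with X on the left-hand side, reading each right-hand side left to right until a non-nullable symbol is reached.

FIRST sets of the other non-terminals involved (by the same procedure, iterated to a fixed point):
  FIRST(T) = { '-', 'num' }
  FIRST(P) = { '-', 'num' }

From X → T - -:
  - T is a non-terminal: add FIRST(T) \ {ε} = { '-', 'num' }
    T is not nullable, so stop
From X → P num:
  - P is a non-terminal: add FIRST(P) \ {ε} = { '-', 'num' }
    P is not nullable, so stop
From X → T:
  - T is a non-terminal: add FIRST(T) \ {ε} = { '-', 'num' }
    T is not nullable, so stop

Collecting: FIRST(X) = { '-', 'num' }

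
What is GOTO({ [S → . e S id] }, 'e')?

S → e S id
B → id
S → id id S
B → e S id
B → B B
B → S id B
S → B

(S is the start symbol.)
{ [B → . B B], [B → . S id B], [B → . e S id], [B → . id], [S → . B], [S → . e S id], [S → . id id S], [S → e . S id] }

GOTO(I, 'e') = CLOSURE({ [A → αX.β] : [A → α.Xβ] ∈ I, X = 'e' })

Items with dot before 'e', with the dot advanced:
  [S → . e S id] → [S → e . S id]
Closure of the advanced items:
  [S → e . S id] has the dot before S: add [S → . e S id], [S → . id id S], [S → . B]
  [S → . B] has the dot before B: add [B → . id], [B → . e S id], [B → . B B], [B → . S id B]

GOTO = { [B → . B B], [B → . S id B], [B → . e S id], [B → . id], [S → . B], [S → . e S id], [S → . id id S], [S → e . S id] }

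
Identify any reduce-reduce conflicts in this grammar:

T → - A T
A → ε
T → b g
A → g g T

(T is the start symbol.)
Augment with T' → T and build the canonical LR(0) collection (I0 = CLOSURE({[T' → . T]}), then GOTO on every symbol after a dot until no new states appear). It has 10 states:
  I0: { [T → . - A T], [T → . b g], [T' → . T] }  — shift
  I1: { [A → . g g T], [A → .], [T → - . A T] }  — shift, reduce
  I2: { [T' → T .] }  — accept
  I3: { [T → b . g] }  — shift
  I4: { [T → b g .] }  — reduce
  I5: { [T → - A . T], [T → . - A T], [T → . b g] }  — shift
  I6: { [A → g . g T] }  — shift
  I7: { [A → g g . T], [T → . - A T], [T → . b g] }  — shift
  I8: { [A → g g T .] }  — reduce
  I9: { [T → - A T .] }  — reduce

No state contains more than one complete item.

Answer: No reduce-reduce conflicts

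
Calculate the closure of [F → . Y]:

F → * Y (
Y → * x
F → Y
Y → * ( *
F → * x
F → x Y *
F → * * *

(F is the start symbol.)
{ [F → . Y], [Y → . * ( *], [Y → . * x] }

To compute CLOSURE, for each item [A → α.Bβ] where B is a non-terminal, add [B → .γ] for all productions B → γ; repeat for the newly added items until nothing changes.

Start with: [F → . Y]
  [F → . Y] has the dot before Y: add [Y → . * x], [Y → . * ( *]
No further items can be added.

CLOSURE = { [F → . Y], [Y → . * ( *], [Y → . * x] }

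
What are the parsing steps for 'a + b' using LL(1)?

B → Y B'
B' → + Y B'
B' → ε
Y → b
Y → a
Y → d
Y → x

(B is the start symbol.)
Stack is shown with the top on the left.

Stack     Input    Action
-------------------------
B $       a + b $  output B → Y B'
Y B' $    a + b $  output Y → a
a B' $    a + b $  match 'a'
B' $      + b $    output B' → + Y B'
+ Y B' $  + b $    match '+'
Y B' $    b $      output Y → b
b B' $    b $      match 'b'
B' $      $        output B' → ε
$         $        accept

The string is accepted.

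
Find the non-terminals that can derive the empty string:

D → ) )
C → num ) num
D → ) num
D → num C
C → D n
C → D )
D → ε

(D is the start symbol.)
{ 'D' }

A non-terminal is nullable if it can derive ε (the empty string): either it has an ε-production, or it has a production whose right-hand side consists entirely of nullable non-terminals.

ε-productions: D → ε
So D is immediately nullable.
No further non-terminal can be added: every production for the remaining non-terminals contains a terminal or a non-nullable non-terminal.
Nullable = { 'D' }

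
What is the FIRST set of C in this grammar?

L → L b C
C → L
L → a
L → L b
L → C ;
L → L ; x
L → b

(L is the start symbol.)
To compute FIRST(C), examine every production with C on the left-hand side, reading each right-hand side left to right until a non-nullable symbol is reached.

FIRST sets of the other non-terminals involved (by the same procedure, iterated to a fixed point):
  FIRST(L) = { 'a', 'b' }

From C → L:
  - L is a non-terminal: add FIRST(L) \ {ε} = { 'a', 'b' }
    L is not nullable, so stop

Collecting: FIRST(C) = { 'a', 'b' }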